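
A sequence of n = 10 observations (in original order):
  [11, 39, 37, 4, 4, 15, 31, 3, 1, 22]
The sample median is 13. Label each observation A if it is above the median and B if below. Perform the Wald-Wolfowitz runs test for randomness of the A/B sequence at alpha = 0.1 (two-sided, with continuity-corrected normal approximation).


Step 1: Compute median = 13; label A = above, B = below.
Labels in order: BAABBAABBA  (n_A = 5, n_B = 5)
Step 2: Count runs R = 6.
Step 3: Under H0 (random ordering), E[R] = 2*n_A*n_B/(n_A+n_B) + 1 = 2*5*5/10 + 1 = 6.0000.
        Var[R] = 2*n_A*n_B*(2*n_A*n_B - n_A - n_B) / ((n_A+n_B)^2 * (n_A+n_B-1)) = 2000/900 = 2.2222.
        SD[R] = 1.4907.
Step 4: R = E[R], so z = 0 with no continuity correction.
Step 5: Two-sided p-value via normal approximation = 2*(1 - Phi(|z|)) = 1.000000.
Step 6: alpha = 0.1. fail to reject H0.

R = 6, z = 0.0000, p = 1.000000, fail to reject H0.


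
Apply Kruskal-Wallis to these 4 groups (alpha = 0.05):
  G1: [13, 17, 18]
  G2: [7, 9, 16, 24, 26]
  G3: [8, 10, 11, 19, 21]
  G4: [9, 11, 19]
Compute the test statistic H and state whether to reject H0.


Step 1: Combine all N = 16 observations and assign midranks.
sorted (value, group, rank): (7,G2,1), (8,G3,2), (9,G2,3.5), (9,G4,3.5), (10,G3,5), (11,G3,6.5), (11,G4,6.5), (13,G1,8), (16,G2,9), (17,G1,10), (18,G1,11), (19,G3,12.5), (19,G4,12.5), (21,G3,14), (24,G2,15), (26,G2,16)
Step 2: Sum ranks within each group.
R_1 = 29 (n_1 = 3)
R_2 = 44.5 (n_2 = 5)
R_3 = 40 (n_3 = 5)
R_4 = 22.5 (n_4 = 3)
Step 3: H = 12/(N(N+1)) * sum(R_i^2/n_i) - 3(N+1)
     = 12/(16*17) * (29^2/3 + 44.5^2/5 + 40^2/5 + 22.5^2/3) - 3*17
     = 0.044118 * 1165.13 - 51
     = 0.402941.
Step 4: Ties present; correction factor C = 1 - 18/(16^3 - 16) = 0.995588. Corrected H = 0.402941 / 0.995588 = 0.404727.
Step 5: Under H0, H ~ chi^2(3); p-value = 0.939264.
Step 6: alpha = 0.05. fail to reject H0.

H = 0.4047, df = 3, p = 0.939264, fail to reject H0.


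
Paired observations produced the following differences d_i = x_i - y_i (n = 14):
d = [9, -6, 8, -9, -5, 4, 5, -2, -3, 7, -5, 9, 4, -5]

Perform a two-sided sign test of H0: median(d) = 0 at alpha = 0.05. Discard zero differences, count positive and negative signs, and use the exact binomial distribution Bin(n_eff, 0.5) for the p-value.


Step 1: Discard zero differences. Original n = 14; n_eff = number of nonzero differences = 14.
Nonzero differences (with sign): +9, -6, +8, -9, -5, +4, +5, -2, -3, +7, -5, +9, +4, -5
Step 2: Count signs: positive = 7, negative = 7.
Step 3: Under H0: P(positive) = 0.5, so the number of positives S ~ Bin(14, 0.5).
Step 4: Two-sided exact p-value = sum of Bin(14,0.5) probabilities at or below the observed probability = 1.000000.
Step 5: alpha = 0.05. fail to reject H0.

n_eff = 14, pos = 7, neg = 7, p = 1.000000, fail to reject H0.


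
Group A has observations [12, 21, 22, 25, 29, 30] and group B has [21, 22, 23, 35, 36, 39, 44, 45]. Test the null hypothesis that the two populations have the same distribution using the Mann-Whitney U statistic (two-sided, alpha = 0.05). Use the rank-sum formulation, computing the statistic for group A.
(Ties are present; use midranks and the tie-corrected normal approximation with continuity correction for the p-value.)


Step 1: Combine and sort all 14 observations; assign midranks.
sorted (value, group): (12,X), (21,X), (21,Y), (22,X), (22,Y), (23,Y), (25,X), (29,X), (30,X), (35,Y), (36,Y), (39,Y), (44,Y), (45,Y)
ranks: 12->1, 21->2.5, 21->2.5, 22->4.5, 22->4.5, 23->6, 25->7, 29->8, 30->9, 35->10, 36->11, 39->12, 44->13, 45->14
Step 2: Rank sum for X: R1 = 1 + 2.5 + 4.5 + 7 + 8 + 9 = 32.
Step 3: U_X = R1 - n1(n1+1)/2 = 32 - 6*7/2 = 32 - 21 = 11.
       U_Y = n1*n2 - U_X = 48 - 11 = 37.
Step 4: Ties are present, so use the tie-corrected normal approximation (with continuity correction) for the p-value.
Step 5: p-value = 0.105813; compare to alpha = 0.05. fail to reject H0.

U_X = 11, p = 0.105813, fail to reject H0 at alpha = 0.05.


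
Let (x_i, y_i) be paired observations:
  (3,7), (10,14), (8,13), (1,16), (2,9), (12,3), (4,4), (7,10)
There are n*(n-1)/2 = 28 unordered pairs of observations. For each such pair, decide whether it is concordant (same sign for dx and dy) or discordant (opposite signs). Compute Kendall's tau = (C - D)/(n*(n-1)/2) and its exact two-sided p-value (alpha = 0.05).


Step 1: Enumerate the 28 unordered pairs (i,j) with i<j and classify each by sign(x_j-x_i) * sign(y_j-y_i).
  (1,2):dx=+7,dy=+7->C; (1,3):dx=+5,dy=+6->C; (1,4):dx=-2,dy=+9->D; (1,5):dx=-1,dy=+2->D
  (1,6):dx=+9,dy=-4->D; (1,7):dx=+1,dy=-3->D; (1,8):dx=+4,dy=+3->C; (2,3):dx=-2,dy=-1->C
  (2,4):dx=-9,dy=+2->D; (2,5):dx=-8,dy=-5->C; (2,6):dx=+2,dy=-11->D; (2,7):dx=-6,dy=-10->C
  (2,8):dx=-3,dy=-4->C; (3,4):dx=-7,dy=+3->D; (3,5):dx=-6,dy=-4->C; (3,6):dx=+4,dy=-10->D
  (3,7):dx=-4,dy=-9->C; (3,8):dx=-1,dy=-3->C; (4,5):dx=+1,dy=-7->D; (4,6):dx=+11,dy=-13->D
  (4,7):dx=+3,dy=-12->D; (4,8):dx=+6,dy=-6->D; (5,6):dx=+10,dy=-6->D; (5,7):dx=+2,dy=-5->D
  (5,8):dx=+5,dy=+1->C; (6,7):dx=-8,dy=+1->D; (6,8):dx=-5,dy=+7->D; (7,8):dx=+3,dy=+6->C
Step 2: C = 12, D = 16, total pairs = 28.
Step 3: tau = (C - D)/(n(n-1)/2) = (12 - 16)/28 = -0.142857.
Step 4: Exact two-sided p-value (enumerate n! = 40320 permutations of y under H0): p = 0.719544.
Step 5: alpha = 0.05. fail to reject H0.

tau_b = -0.1429 (C=12, D=16), p = 0.719544, fail to reject H0.


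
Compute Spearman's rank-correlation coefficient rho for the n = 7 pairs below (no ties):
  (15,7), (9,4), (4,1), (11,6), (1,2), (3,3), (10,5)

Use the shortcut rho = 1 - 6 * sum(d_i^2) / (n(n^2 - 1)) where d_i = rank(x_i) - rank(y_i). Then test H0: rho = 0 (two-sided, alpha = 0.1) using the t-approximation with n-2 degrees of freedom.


Step 1: Rank x and y separately (midranks; no ties here).
rank(x): 15->7, 9->4, 4->3, 11->6, 1->1, 3->2, 10->5
rank(y): 7->7, 4->4, 1->1, 6->6, 2->2, 3->3, 5->5
Step 2: d_i = R_x(i) - R_y(i); compute d_i^2.
  (7-7)^2=0, (4-4)^2=0, (3-1)^2=4, (6-6)^2=0, (1-2)^2=1, (2-3)^2=1, (5-5)^2=0
sum(d^2) = 6.
Step 3: rho = 1 - 6*6 / (7*(7^2 - 1)) = 1 - 36/336 = 0.892857.
Step 4: Under H0, t = rho * sqrt((n-2)/(1-rho^2)) = 4.4333 ~ t(5).
Step 5: Two-sided p-value from the t-distribution with 5 df = 0.006807.
Step 6: alpha = 0.1. reject H0.

rho = 0.8929, p = 0.006807, reject H0 at alpha = 0.1.


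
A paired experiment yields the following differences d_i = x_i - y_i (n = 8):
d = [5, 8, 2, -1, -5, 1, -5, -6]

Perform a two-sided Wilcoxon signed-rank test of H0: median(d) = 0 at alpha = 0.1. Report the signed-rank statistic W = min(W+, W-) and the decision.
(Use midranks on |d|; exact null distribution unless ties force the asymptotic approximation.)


Step 1: Drop any zero differences (none here) and take |d_i|.
|d| = [5, 8, 2, 1, 5, 1, 5, 6]
Step 2: Midrank |d_i| (ties get averaged ranks).
ranks: |5|->5, |8|->8, |2|->3, |1|->1.5, |5|->5, |1|->1.5, |5|->5, |6|->7
Step 3: Attach original signs; sum ranks with positive sign and with negative sign.
W+ = 5 + 8 + 3 + 1.5 = 17.5
W- = 1.5 + 5 + 5 + 7 = 18.5
(Check: W+ + W- = 36 should equal n(n+1)/2 = 36.)
Step 4: Test statistic W = min(W+, W-) = 17.5.
Step 5: Ties in |d|, so use the tie-corrected normal approximation.
        E[W] = n(n+1)/4 = 8*9/4 = 18.
        Tie groups: |d|=1 (t=2), |d|=5 (t=3); sum(t^3 - t) = 30.
        Var[W] = n(n+1)(2n+1)/24 - sum(t^3-t)/48 = 1224/24 - 30/48 = 50.375.
        z = (W - E[W]) / sqrt(Var[W]) = (17.5 - 18) / 7.0975 = -0.0704.
        Two-sided p = 2*Phi(z) = 0.943838.
Step 6: alpha = 0.1. fail to reject H0.

W+ = 17.5, W- = 18.5, W = min = 17.5, p = 0.943838, fail to reject H0.


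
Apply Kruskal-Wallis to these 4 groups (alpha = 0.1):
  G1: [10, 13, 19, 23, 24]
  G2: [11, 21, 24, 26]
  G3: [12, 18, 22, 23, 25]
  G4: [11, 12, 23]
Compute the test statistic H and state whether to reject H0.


Step 1: Combine all N = 17 observations and assign midranks.
sorted (value, group, rank): (10,G1,1), (11,G2,2.5), (11,G4,2.5), (12,G3,4.5), (12,G4,4.5), (13,G1,6), (18,G3,7), (19,G1,8), (21,G2,9), (22,G3,10), (23,G1,12), (23,G3,12), (23,G4,12), (24,G1,14.5), (24,G2,14.5), (25,G3,16), (26,G2,17)
Step 2: Sum ranks within each group.
R_1 = 41.5 (n_1 = 5)
R_2 = 43 (n_2 = 4)
R_3 = 49.5 (n_3 = 5)
R_4 = 19 (n_4 = 3)
Step 3: H = 12/(N(N+1)) * sum(R_i^2/n_i) - 3(N+1)
     = 12/(17*18) * (41.5^2/5 + 43^2/4 + 49.5^2/5 + 19^2/3) - 3*18
     = 0.039216 * 1417.08 - 54
     = 1.571895.
Step 4: Ties present; correction factor C = 1 - 42/(17^3 - 17) = 0.991422. Corrected H = 1.571895 / 0.991422 = 1.585496.
Step 5: Under H0, H ~ chi^2(3); p-value = 0.662683.
Step 6: alpha = 0.1. fail to reject H0.

H = 1.5855, df = 3, p = 0.662683, fail to reject H0.


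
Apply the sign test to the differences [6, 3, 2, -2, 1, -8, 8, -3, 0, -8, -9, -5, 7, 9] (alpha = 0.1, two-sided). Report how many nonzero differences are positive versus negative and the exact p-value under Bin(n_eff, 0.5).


Step 1: Discard zero differences. Original n = 14; n_eff = number of nonzero differences = 13.
Nonzero differences (with sign): +6, +3, +2, -2, +1, -8, +8, -3, -8, -9, -5, +7, +9
Step 2: Count signs: positive = 7, negative = 6.
Step 3: Under H0: P(positive) = 0.5, so the number of positives S ~ Bin(13, 0.5).
Step 4: Two-sided exact p-value = sum of Bin(13,0.5) probabilities at or below the observed probability = 1.000000.
Step 5: alpha = 0.1. fail to reject H0.

n_eff = 13, pos = 7, neg = 6, p = 1.000000, fail to reject H0.


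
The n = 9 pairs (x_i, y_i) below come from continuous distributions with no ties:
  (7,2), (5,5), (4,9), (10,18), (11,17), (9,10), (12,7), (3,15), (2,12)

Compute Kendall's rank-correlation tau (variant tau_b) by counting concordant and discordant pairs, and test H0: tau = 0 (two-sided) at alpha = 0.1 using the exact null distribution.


Step 1: Enumerate the 36 unordered pairs (i,j) with i<j and classify each by sign(x_j-x_i) * sign(y_j-y_i).
  (1,2):dx=-2,dy=+3->D; (1,3):dx=-3,dy=+7->D; (1,4):dx=+3,dy=+16->C; (1,5):dx=+4,dy=+15->C
  (1,6):dx=+2,dy=+8->C; (1,7):dx=+5,dy=+5->C; (1,8):dx=-4,dy=+13->D; (1,9):dx=-5,dy=+10->D
  (2,3):dx=-1,dy=+4->D; (2,4):dx=+5,dy=+13->C; (2,5):dx=+6,dy=+12->C; (2,6):dx=+4,dy=+5->C
  (2,7):dx=+7,dy=+2->C; (2,8):dx=-2,dy=+10->D; (2,9):dx=-3,dy=+7->D; (3,4):dx=+6,dy=+9->C
  (3,5):dx=+7,dy=+8->C; (3,6):dx=+5,dy=+1->C; (3,7):dx=+8,dy=-2->D; (3,8):dx=-1,dy=+6->D
  (3,9):dx=-2,dy=+3->D; (4,5):dx=+1,dy=-1->D; (4,6):dx=-1,dy=-8->C; (4,7):dx=+2,dy=-11->D
  (4,8):dx=-7,dy=-3->C; (4,9):dx=-8,dy=-6->C; (5,6):dx=-2,dy=-7->C; (5,7):dx=+1,dy=-10->D
  (5,8):dx=-8,dy=-2->C; (5,9):dx=-9,dy=-5->C; (6,7):dx=+3,dy=-3->D; (6,8):dx=-6,dy=+5->D
  (6,9):dx=-7,dy=+2->D; (7,8):dx=-9,dy=+8->D; (7,9):dx=-10,dy=+5->D; (8,9):dx=-1,dy=-3->C
Step 2: C = 18, D = 18, total pairs = 36.
Step 3: tau = (C - D)/(n(n-1)/2) = (18 - 18)/36 = 0.000000.
Step 4: Exact two-sided p-value (enumerate n! = 362880 permutations of y under H0): p = 1.000000.
Step 5: alpha = 0.1. fail to reject H0.

tau_b = 0.0000 (C=18, D=18), p = 1.000000, fail to reject H0.


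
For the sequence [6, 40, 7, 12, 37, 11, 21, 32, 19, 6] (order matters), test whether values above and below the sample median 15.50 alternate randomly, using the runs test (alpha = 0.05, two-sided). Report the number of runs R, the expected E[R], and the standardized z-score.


Step 1: Compute median = 15.50; label A = above, B = below.
Labels in order: BABBABAAAB  (n_A = 5, n_B = 5)
Step 2: Count runs R = 7.
Step 3: Under H0 (random ordering), E[R] = 2*n_A*n_B/(n_A+n_B) + 1 = 2*5*5/10 + 1 = 6.0000.
        Var[R] = 2*n_A*n_B*(2*n_A*n_B - n_A - n_B) / ((n_A+n_B)^2 * (n_A+n_B-1)) = 2000/900 = 2.2222.
        SD[R] = 1.4907.
Step 4: Continuity-corrected z = (R - 0.5 - E[R]) / SD[R] = (7 - 0.5 - 6.0000) / 1.4907 = 0.3354.
Step 5: Two-sided p-value via normal approximation = 2*(1 - Phi(|z|)) = 0.737316.
Step 6: alpha = 0.05. fail to reject H0.

R = 7, z = 0.3354, p = 0.737316, fail to reject H0.


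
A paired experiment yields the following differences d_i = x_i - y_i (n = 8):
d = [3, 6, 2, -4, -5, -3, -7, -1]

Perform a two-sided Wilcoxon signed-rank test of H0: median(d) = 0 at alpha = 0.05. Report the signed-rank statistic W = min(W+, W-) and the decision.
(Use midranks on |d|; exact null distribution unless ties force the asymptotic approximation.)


Step 1: Drop any zero differences (none here) and take |d_i|.
|d| = [3, 6, 2, 4, 5, 3, 7, 1]
Step 2: Midrank |d_i| (ties get averaged ranks).
ranks: |3|->3.5, |6|->7, |2|->2, |4|->5, |5|->6, |3|->3.5, |7|->8, |1|->1
Step 3: Attach original signs; sum ranks with positive sign and with negative sign.
W+ = 3.5 + 7 + 2 = 12.5
W- = 5 + 6 + 3.5 + 8 + 1 = 23.5
(Check: W+ + W- = 36 should equal n(n+1)/2 = 36.)
Step 4: Test statistic W = min(W+, W-) = 12.5.
Step 5: Ties in |d|, so use the tie-corrected normal approximation.
        E[W] = n(n+1)/4 = 8*9/4 = 18.
        Tie groups: |d|=3 (t=2); sum(t^3 - t) = 6.
        Var[W] = n(n+1)(2n+1)/24 - sum(t^3-t)/48 = 1224/24 - 6/48 = 50.875.
        z = (W - E[W]) / sqrt(Var[W]) = (12.5 - 18) / 7.1327 = -0.7711.
        Two-sided p = 2*Phi(z) = 0.440648.
Step 6: alpha = 0.05. fail to reject H0.

W+ = 12.5, W- = 23.5, W = min = 12.5, p = 0.440648, fail to reject H0.


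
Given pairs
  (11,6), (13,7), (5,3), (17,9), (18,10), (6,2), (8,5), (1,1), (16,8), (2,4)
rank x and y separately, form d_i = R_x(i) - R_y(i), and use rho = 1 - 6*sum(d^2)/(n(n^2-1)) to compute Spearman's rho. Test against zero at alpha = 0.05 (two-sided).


Step 1: Rank x and y separately (midranks; no ties here).
rank(x): 11->6, 13->7, 5->3, 17->9, 18->10, 6->4, 8->5, 1->1, 16->8, 2->2
rank(y): 6->6, 7->7, 3->3, 9->9, 10->10, 2->2, 5->5, 1->1, 8->8, 4->4
Step 2: d_i = R_x(i) - R_y(i); compute d_i^2.
  (6-6)^2=0, (7-7)^2=0, (3-3)^2=0, (9-9)^2=0, (10-10)^2=0, (4-2)^2=4, (5-5)^2=0, (1-1)^2=0, (8-8)^2=0, (2-4)^2=4
sum(d^2) = 8.
Step 3: rho = 1 - 6*8 / (10*(10^2 - 1)) = 1 - 48/990 = 0.951515.
Step 4: Under H0, t = rho * sqrt((n-2)/(1-rho^2)) = 8.7493 ~ t(8).
Step 5: Two-sided p-value from the t-distribution with 8 df = 0.000023.
Step 6: alpha = 0.05. reject H0.

rho = 0.9515, p = 0.000023, reject H0 at alpha = 0.05.


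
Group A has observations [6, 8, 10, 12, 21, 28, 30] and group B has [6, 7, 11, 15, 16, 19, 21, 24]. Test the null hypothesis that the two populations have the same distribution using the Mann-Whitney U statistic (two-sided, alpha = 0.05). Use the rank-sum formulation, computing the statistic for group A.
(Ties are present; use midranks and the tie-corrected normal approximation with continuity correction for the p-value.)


Step 1: Combine and sort all 15 observations; assign midranks.
sorted (value, group): (6,X), (6,Y), (7,Y), (8,X), (10,X), (11,Y), (12,X), (15,Y), (16,Y), (19,Y), (21,X), (21,Y), (24,Y), (28,X), (30,X)
ranks: 6->1.5, 6->1.5, 7->3, 8->4, 10->5, 11->6, 12->7, 15->8, 16->9, 19->10, 21->11.5, 21->11.5, 24->13, 28->14, 30->15
Step 2: Rank sum for X: R1 = 1.5 + 4 + 5 + 7 + 11.5 + 14 + 15 = 58.
Step 3: U_X = R1 - n1(n1+1)/2 = 58 - 7*8/2 = 58 - 28 = 30.
       U_Y = n1*n2 - U_X = 56 - 30 = 26.
Step 4: Ties are present, so use the tie-corrected normal approximation (with continuity correction) for the p-value.
Step 5: p-value = 0.861942; compare to alpha = 0.05. fail to reject H0.

U_X = 30, p = 0.861942, fail to reject H0 at alpha = 0.05.


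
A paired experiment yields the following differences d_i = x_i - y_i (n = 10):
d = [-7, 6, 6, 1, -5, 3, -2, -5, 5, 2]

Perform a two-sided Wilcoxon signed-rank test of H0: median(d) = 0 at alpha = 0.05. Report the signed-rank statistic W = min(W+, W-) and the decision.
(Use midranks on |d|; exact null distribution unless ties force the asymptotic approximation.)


Step 1: Drop any zero differences (none here) and take |d_i|.
|d| = [7, 6, 6, 1, 5, 3, 2, 5, 5, 2]
Step 2: Midrank |d_i| (ties get averaged ranks).
ranks: |7|->10, |6|->8.5, |6|->8.5, |1|->1, |5|->6, |3|->4, |2|->2.5, |5|->6, |5|->6, |2|->2.5
Step 3: Attach original signs; sum ranks with positive sign and with negative sign.
W+ = 8.5 + 8.5 + 1 + 4 + 6 + 2.5 = 30.5
W- = 10 + 6 + 2.5 + 6 = 24.5
(Check: W+ + W- = 55 should equal n(n+1)/2 = 55.)
Step 4: Test statistic W = min(W+, W-) = 24.5.
Step 5: Ties in |d|, so use the tie-corrected normal approximation.
        E[W] = n(n+1)/4 = 10*11/4 = 27.5.
        Tie groups: |d|=2 (t=2), |d|=5 (t=3), |d|=6 (t=2); sum(t^3 - t) = 36.
        Var[W] = n(n+1)(2n+1)/24 - sum(t^3-t)/48 = 2310/24 - 36/48 = 95.5.
        z = (W - E[W]) / sqrt(Var[W]) = (24.5 - 27.5) / 9.7724 = -0.3070.
        Two-sided p = 2*Phi(z) = 0.758853.
Step 6: alpha = 0.05. fail to reject H0.

W+ = 30.5, W- = 24.5, W = min = 24.5, p = 0.758853, fail to reject H0.


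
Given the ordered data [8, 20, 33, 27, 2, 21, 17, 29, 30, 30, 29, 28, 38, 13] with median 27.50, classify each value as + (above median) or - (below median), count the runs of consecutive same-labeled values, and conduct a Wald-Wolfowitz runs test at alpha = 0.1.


Step 1: Compute median = 27.50; label A = above, B = below.
Labels in order: BBABBBBAAAAAAB  (n_A = 7, n_B = 7)
Step 2: Count runs R = 5.
Step 3: Under H0 (random ordering), E[R] = 2*n_A*n_B/(n_A+n_B) + 1 = 2*7*7/14 + 1 = 8.0000.
        Var[R] = 2*n_A*n_B*(2*n_A*n_B - n_A - n_B) / ((n_A+n_B)^2 * (n_A+n_B-1)) = 8232/2548 = 3.2308.
        SD[R] = 1.7974.
Step 4: Continuity-corrected z = (R + 0.5 - E[R]) / SD[R] = (5 + 0.5 - 8.0000) / 1.7974 = -1.3909.
Step 5: Two-sided p-value via normal approximation = 2*(1 - Phi(|z|)) = 0.164264.
Step 6: alpha = 0.1. fail to reject H0.

R = 5, z = -1.3909, p = 0.164264, fail to reject H0.


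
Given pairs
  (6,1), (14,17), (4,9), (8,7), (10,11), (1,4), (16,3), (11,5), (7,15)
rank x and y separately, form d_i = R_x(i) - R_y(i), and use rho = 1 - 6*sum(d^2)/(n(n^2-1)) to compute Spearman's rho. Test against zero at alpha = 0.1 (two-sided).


Step 1: Rank x and y separately (midranks; no ties here).
rank(x): 6->3, 14->8, 4->2, 8->5, 10->6, 1->1, 16->9, 11->7, 7->4
rank(y): 1->1, 17->9, 9->6, 7->5, 11->7, 4->3, 3->2, 5->4, 15->8
Step 2: d_i = R_x(i) - R_y(i); compute d_i^2.
  (3-1)^2=4, (8-9)^2=1, (2-6)^2=16, (5-5)^2=0, (6-7)^2=1, (1-3)^2=4, (9-2)^2=49, (7-4)^2=9, (4-8)^2=16
sum(d^2) = 100.
Step 3: rho = 1 - 6*100 / (9*(9^2 - 1)) = 1 - 600/720 = 0.166667.
Step 4: Under H0, t = rho * sqrt((n-2)/(1-rho^2)) = 0.4472 ~ t(7).
Step 5: Two-sided p-value from the t-distribution with 7 df = 0.668231.
Step 6: alpha = 0.1. fail to reject H0.

rho = 0.1667, p = 0.668231, fail to reject H0 at alpha = 0.1.


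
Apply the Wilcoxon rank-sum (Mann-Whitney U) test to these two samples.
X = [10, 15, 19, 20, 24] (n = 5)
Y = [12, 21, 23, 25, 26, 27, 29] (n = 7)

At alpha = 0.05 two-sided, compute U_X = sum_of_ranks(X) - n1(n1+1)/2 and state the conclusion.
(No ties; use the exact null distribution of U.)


Step 1: Combine and sort all 12 observations; assign midranks.
sorted (value, group): (10,X), (12,Y), (15,X), (19,X), (20,X), (21,Y), (23,Y), (24,X), (25,Y), (26,Y), (27,Y), (29,Y)
ranks: 10->1, 12->2, 15->3, 19->4, 20->5, 21->6, 23->7, 24->8, 25->9, 26->10, 27->11, 29->12
Step 2: Rank sum for X: R1 = 1 + 3 + 4 + 5 + 8 = 21.
Step 3: U_X = R1 - n1(n1+1)/2 = 21 - 5*6/2 = 21 - 15 = 6.
       U_Y = n1*n2 - U_X = 35 - 6 = 29.
Step 4: No ties, so the exact null distribution of U (based on enumerating the C(12,5) = 792 equally likely rank assignments) gives the two-sided p-value.
Step 5: p-value = 0.073232; compare to alpha = 0.05. fail to reject H0.

U_X = 6, p = 0.073232, fail to reject H0 at alpha = 0.05.


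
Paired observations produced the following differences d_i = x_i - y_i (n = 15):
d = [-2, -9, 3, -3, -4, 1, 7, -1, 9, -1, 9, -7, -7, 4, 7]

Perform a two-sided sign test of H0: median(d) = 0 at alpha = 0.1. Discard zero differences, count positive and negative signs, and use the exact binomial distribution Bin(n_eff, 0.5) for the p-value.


Step 1: Discard zero differences. Original n = 15; n_eff = number of nonzero differences = 15.
Nonzero differences (with sign): -2, -9, +3, -3, -4, +1, +7, -1, +9, -1, +9, -7, -7, +4, +7
Step 2: Count signs: positive = 7, negative = 8.
Step 3: Under H0: P(positive) = 0.5, so the number of positives S ~ Bin(15, 0.5).
Step 4: Two-sided exact p-value = sum of Bin(15,0.5) probabilities at or below the observed probability = 1.000000.
Step 5: alpha = 0.1. fail to reject H0.

n_eff = 15, pos = 7, neg = 8, p = 1.000000, fail to reject H0.


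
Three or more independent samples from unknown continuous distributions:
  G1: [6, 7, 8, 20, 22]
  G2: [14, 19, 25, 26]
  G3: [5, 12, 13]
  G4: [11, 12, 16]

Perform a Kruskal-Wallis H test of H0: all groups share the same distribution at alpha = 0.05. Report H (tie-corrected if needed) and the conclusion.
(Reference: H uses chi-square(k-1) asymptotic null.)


Step 1: Combine all N = 15 observations and assign midranks.
sorted (value, group, rank): (5,G3,1), (6,G1,2), (7,G1,3), (8,G1,4), (11,G4,5), (12,G3,6.5), (12,G4,6.5), (13,G3,8), (14,G2,9), (16,G4,10), (19,G2,11), (20,G1,12), (22,G1,13), (25,G2,14), (26,G2,15)
Step 2: Sum ranks within each group.
R_1 = 34 (n_1 = 5)
R_2 = 49 (n_2 = 4)
R_3 = 15.5 (n_3 = 3)
R_4 = 21.5 (n_4 = 3)
Step 3: H = 12/(N(N+1)) * sum(R_i^2/n_i) - 3(N+1)
     = 12/(15*16) * (34^2/5 + 49^2/4 + 15.5^2/3 + 21.5^2/3) - 3*16
     = 0.050000 * 1065.62 - 48
     = 5.280833.
Step 4: Ties present; correction factor C = 1 - 6/(15^3 - 15) = 0.998214. Corrected H = 5.280833 / 0.998214 = 5.290280.
Step 5: Under H0, H ~ chi^2(3); p-value = 0.151734.
Step 6: alpha = 0.05. fail to reject H0.

H = 5.2903, df = 3, p = 0.151734, fail to reject H0.


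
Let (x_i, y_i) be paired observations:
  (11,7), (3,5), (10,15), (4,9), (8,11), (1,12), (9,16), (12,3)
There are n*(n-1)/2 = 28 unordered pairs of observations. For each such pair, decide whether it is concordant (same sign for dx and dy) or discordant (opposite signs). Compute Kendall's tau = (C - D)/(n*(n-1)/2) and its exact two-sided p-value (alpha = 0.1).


Step 1: Enumerate the 28 unordered pairs (i,j) with i<j and classify each by sign(x_j-x_i) * sign(y_j-y_i).
  (1,2):dx=-8,dy=-2->C; (1,3):dx=-1,dy=+8->D; (1,4):dx=-7,dy=+2->D; (1,5):dx=-3,dy=+4->D
  (1,6):dx=-10,dy=+5->D; (1,7):dx=-2,dy=+9->D; (1,8):dx=+1,dy=-4->D; (2,3):dx=+7,dy=+10->C
  (2,4):dx=+1,dy=+4->C; (2,5):dx=+5,dy=+6->C; (2,6):dx=-2,dy=+7->D; (2,7):dx=+6,dy=+11->C
  (2,8):dx=+9,dy=-2->D; (3,4):dx=-6,dy=-6->C; (3,5):dx=-2,dy=-4->C; (3,6):dx=-9,dy=-3->C
  (3,7):dx=-1,dy=+1->D; (3,8):dx=+2,dy=-12->D; (4,5):dx=+4,dy=+2->C; (4,6):dx=-3,dy=+3->D
  (4,7):dx=+5,dy=+7->C; (4,8):dx=+8,dy=-6->D; (5,6):dx=-7,dy=+1->D; (5,7):dx=+1,dy=+5->C
  (5,8):dx=+4,dy=-8->D; (6,7):dx=+8,dy=+4->C; (6,8):dx=+11,dy=-9->D; (7,8):dx=+3,dy=-13->D
Step 2: C = 12, D = 16, total pairs = 28.
Step 3: tau = (C - D)/(n(n-1)/2) = (12 - 16)/28 = -0.142857.
Step 4: Exact two-sided p-value (enumerate n! = 40320 permutations of y under H0): p = 0.719544.
Step 5: alpha = 0.1. fail to reject H0.

tau_b = -0.1429 (C=12, D=16), p = 0.719544, fail to reject H0.


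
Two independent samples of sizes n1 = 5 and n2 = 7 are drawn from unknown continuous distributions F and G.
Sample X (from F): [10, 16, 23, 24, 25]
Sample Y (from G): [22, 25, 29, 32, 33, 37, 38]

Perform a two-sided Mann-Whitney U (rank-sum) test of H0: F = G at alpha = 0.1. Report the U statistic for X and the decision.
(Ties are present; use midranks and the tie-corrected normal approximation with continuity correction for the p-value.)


Step 1: Combine and sort all 12 observations; assign midranks.
sorted (value, group): (10,X), (16,X), (22,Y), (23,X), (24,X), (25,X), (25,Y), (29,Y), (32,Y), (33,Y), (37,Y), (38,Y)
ranks: 10->1, 16->2, 22->3, 23->4, 24->5, 25->6.5, 25->6.5, 29->8, 32->9, 33->10, 37->11, 38->12
Step 2: Rank sum for X: R1 = 1 + 2 + 4 + 5 + 6.5 = 18.5.
Step 3: U_X = R1 - n1(n1+1)/2 = 18.5 - 5*6/2 = 18.5 - 15 = 3.5.
       U_Y = n1*n2 - U_X = 35 - 3.5 = 31.5.
Step 4: Ties are present, so use the tie-corrected normal approximation (with continuity correction) for the p-value.
Step 5: p-value = 0.028075; compare to alpha = 0.1. reject H0.

U_X = 3.5, p = 0.028075, reject H0 at alpha = 0.1.


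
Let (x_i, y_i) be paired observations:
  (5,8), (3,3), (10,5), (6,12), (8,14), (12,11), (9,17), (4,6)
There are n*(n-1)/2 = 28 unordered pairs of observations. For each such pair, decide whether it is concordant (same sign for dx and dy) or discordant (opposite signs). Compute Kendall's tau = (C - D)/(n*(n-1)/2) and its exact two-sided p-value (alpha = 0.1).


Step 1: Enumerate the 28 unordered pairs (i,j) with i<j and classify each by sign(x_j-x_i) * sign(y_j-y_i).
  (1,2):dx=-2,dy=-5->C; (1,3):dx=+5,dy=-3->D; (1,4):dx=+1,dy=+4->C; (1,5):dx=+3,dy=+6->C
  (1,6):dx=+7,dy=+3->C; (1,7):dx=+4,dy=+9->C; (1,8):dx=-1,dy=-2->C; (2,3):dx=+7,dy=+2->C
  (2,4):dx=+3,dy=+9->C; (2,5):dx=+5,dy=+11->C; (2,6):dx=+9,dy=+8->C; (2,7):dx=+6,dy=+14->C
  (2,8):dx=+1,dy=+3->C; (3,4):dx=-4,dy=+7->D; (3,5):dx=-2,dy=+9->D; (3,6):dx=+2,dy=+6->C
  (3,7):dx=-1,dy=+12->D; (3,8):dx=-6,dy=+1->D; (4,5):dx=+2,dy=+2->C; (4,6):dx=+6,dy=-1->D
  (4,7):dx=+3,dy=+5->C; (4,8):dx=-2,dy=-6->C; (5,6):dx=+4,dy=-3->D; (5,7):dx=+1,dy=+3->C
  (5,8):dx=-4,dy=-8->C; (6,7):dx=-3,dy=+6->D; (6,8):dx=-8,dy=-5->C; (7,8):dx=-5,dy=-11->C
Step 2: C = 20, D = 8, total pairs = 28.
Step 3: tau = (C - D)/(n(n-1)/2) = (20 - 8)/28 = 0.428571.
Step 4: Exact two-sided p-value (enumerate n! = 40320 permutations of y under H0): p = 0.178869.
Step 5: alpha = 0.1. fail to reject H0.

tau_b = 0.4286 (C=20, D=8), p = 0.178869, fail to reject H0.


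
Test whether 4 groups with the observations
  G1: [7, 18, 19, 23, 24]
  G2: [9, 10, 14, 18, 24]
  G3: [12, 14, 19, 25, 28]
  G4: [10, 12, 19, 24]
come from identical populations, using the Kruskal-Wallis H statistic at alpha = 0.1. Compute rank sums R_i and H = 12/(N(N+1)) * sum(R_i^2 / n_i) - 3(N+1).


Step 1: Combine all N = 19 observations and assign midranks.
sorted (value, group, rank): (7,G1,1), (9,G2,2), (10,G2,3.5), (10,G4,3.5), (12,G3,5.5), (12,G4,5.5), (14,G2,7.5), (14,G3,7.5), (18,G1,9.5), (18,G2,9.5), (19,G1,12), (19,G3,12), (19,G4,12), (23,G1,14), (24,G1,16), (24,G2,16), (24,G4,16), (25,G3,18), (28,G3,19)
Step 2: Sum ranks within each group.
R_1 = 52.5 (n_1 = 5)
R_2 = 38.5 (n_2 = 5)
R_3 = 62 (n_3 = 5)
R_4 = 37 (n_4 = 4)
Step 3: H = 12/(N(N+1)) * sum(R_i^2/n_i) - 3(N+1)
     = 12/(19*20) * (52.5^2/5 + 38.5^2/5 + 62^2/5 + 37^2/4) - 3*20
     = 0.031579 * 1958.75 - 60
     = 1.855263.
Step 4: Ties present; correction factor C = 1 - 72/(19^3 - 19) = 0.989474. Corrected H = 1.855263 / 0.989474 = 1.875000.
Step 5: Under H0, H ~ chi^2(3); p-value = 0.598752.
Step 6: alpha = 0.1. fail to reject H0.

H = 1.8750, df = 3, p = 0.598752, fail to reject H0.


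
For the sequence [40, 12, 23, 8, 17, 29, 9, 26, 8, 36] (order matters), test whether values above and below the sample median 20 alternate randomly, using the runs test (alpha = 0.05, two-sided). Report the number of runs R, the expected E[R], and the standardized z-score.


Step 1: Compute median = 20; label A = above, B = below.
Labels in order: ABABBABABA  (n_A = 5, n_B = 5)
Step 2: Count runs R = 9.
Step 3: Under H0 (random ordering), E[R] = 2*n_A*n_B/(n_A+n_B) + 1 = 2*5*5/10 + 1 = 6.0000.
        Var[R] = 2*n_A*n_B*(2*n_A*n_B - n_A - n_B) / ((n_A+n_B)^2 * (n_A+n_B-1)) = 2000/900 = 2.2222.
        SD[R] = 1.4907.
Step 4: Continuity-corrected z = (R - 0.5 - E[R]) / SD[R] = (9 - 0.5 - 6.0000) / 1.4907 = 1.6771.
Step 5: Two-sided p-value via normal approximation = 2*(1 - Phi(|z|)) = 0.093533.
Step 6: alpha = 0.05. fail to reject H0.

R = 9, z = 1.6771, p = 0.093533, fail to reject H0.


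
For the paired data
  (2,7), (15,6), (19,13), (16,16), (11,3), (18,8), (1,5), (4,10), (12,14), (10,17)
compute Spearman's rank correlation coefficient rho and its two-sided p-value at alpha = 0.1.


Step 1: Rank x and y separately (midranks; no ties here).
rank(x): 2->2, 15->7, 19->10, 16->8, 11->5, 18->9, 1->1, 4->3, 12->6, 10->4
rank(y): 7->4, 6->3, 13->7, 16->9, 3->1, 8->5, 5->2, 10->6, 14->8, 17->10
Step 2: d_i = R_x(i) - R_y(i); compute d_i^2.
  (2-4)^2=4, (7-3)^2=16, (10-7)^2=9, (8-9)^2=1, (5-1)^2=16, (9-5)^2=16, (1-2)^2=1, (3-6)^2=9, (6-8)^2=4, (4-10)^2=36
sum(d^2) = 112.
Step 3: rho = 1 - 6*112 / (10*(10^2 - 1)) = 1 - 672/990 = 0.321212.
Step 4: Under H0, t = rho * sqrt((n-2)/(1-rho^2)) = 0.9594 ~ t(8).
Step 5: Two-sided p-value from the t-distribution with 8 df = 0.365468.
Step 6: alpha = 0.1. fail to reject H0.

rho = 0.3212, p = 0.365468, fail to reject H0 at alpha = 0.1.


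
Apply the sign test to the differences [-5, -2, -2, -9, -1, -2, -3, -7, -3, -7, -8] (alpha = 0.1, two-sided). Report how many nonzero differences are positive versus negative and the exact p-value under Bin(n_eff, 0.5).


Step 1: Discard zero differences. Original n = 11; n_eff = number of nonzero differences = 11.
Nonzero differences (with sign): -5, -2, -2, -9, -1, -2, -3, -7, -3, -7, -8
Step 2: Count signs: positive = 0, negative = 11.
Step 3: Under H0: P(positive) = 0.5, so the number of positives S ~ Bin(11, 0.5).
Step 4: Two-sided exact p-value = sum of Bin(11,0.5) probabilities at or below the observed probability = 0.000977.
Step 5: alpha = 0.1. reject H0.

n_eff = 11, pos = 0, neg = 11, p = 0.000977, reject H0.


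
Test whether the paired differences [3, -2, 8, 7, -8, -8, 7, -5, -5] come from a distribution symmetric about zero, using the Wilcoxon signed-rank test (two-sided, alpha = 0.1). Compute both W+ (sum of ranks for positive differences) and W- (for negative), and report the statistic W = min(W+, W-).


Step 1: Drop any zero differences (none here) and take |d_i|.
|d| = [3, 2, 8, 7, 8, 8, 7, 5, 5]
Step 2: Midrank |d_i| (ties get averaged ranks).
ranks: |3|->2, |2|->1, |8|->8, |7|->5.5, |8|->8, |8|->8, |7|->5.5, |5|->3.5, |5|->3.5
Step 3: Attach original signs; sum ranks with positive sign and with negative sign.
W+ = 2 + 8 + 5.5 + 5.5 = 21
W- = 1 + 8 + 8 + 3.5 + 3.5 = 24
(Check: W+ + W- = 45 should equal n(n+1)/2 = 45.)
Step 4: Test statistic W = min(W+, W-) = 21.
Step 5: Ties in |d|, so use the tie-corrected normal approximation.
        E[W] = n(n+1)/4 = 9*10/4 = 22.5.
        Tie groups: |d|=5 (t=2), |d|=7 (t=2), |d|=8 (t=3); sum(t^3 - t) = 36.
        Var[W] = n(n+1)(2n+1)/24 - sum(t^3-t)/48 = 1710/24 - 36/48 = 70.5.
        z = (W - E[W]) / sqrt(Var[W]) = (21 - 22.5) / 8.3964 = -0.1786.
        Two-sided p = 2*Phi(z) = 0.858215.
Step 6: alpha = 0.1. fail to reject H0.

W+ = 21, W- = 24, W = min = 21, p = 0.858215, fail to reject H0.


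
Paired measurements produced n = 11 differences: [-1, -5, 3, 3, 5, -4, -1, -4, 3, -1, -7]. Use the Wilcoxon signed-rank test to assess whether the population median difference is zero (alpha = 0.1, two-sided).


Step 1: Drop any zero differences (none here) and take |d_i|.
|d| = [1, 5, 3, 3, 5, 4, 1, 4, 3, 1, 7]
Step 2: Midrank |d_i| (ties get averaged ranks).
ranks: |1|->2, |5|->9.5, |3|->5, |3|->5, |5|->9.5, |4|->7.5, |1|->2, |4|->7.5, |3|->5, |1|->2, |7|->11
Step 3: Attach original signs; sum ranks with positive sign and with negative sign.
W+ = 5 + 5 + 9.5 + 5 = 24.5
W- = 2 + 9.5 + 7.5 + 2 + 7.5 + 2 + 11 = 41.5
(Check: W+ + W- = 66 should equal n(n+1)/2 = 66.)
Step 4: Test statistic W = min(W+, W-) = 24.5.
Step 5: Ties in |d|, so use the tie-corrected normal approximation.
        E[W] = n(n+1)/4 = 11*12/4 = 33.
        Tie groups: |d|=1 (t=3), |d|=3 (t=3), |d|=4 (t=2), |d|=5 (t=2); sum(t^3 - t) = 60.
        Var[W] = n(n+1)(2n+1)/24 - sum(t^3-t)/48 = 3036/24 - 60/48 = 125.25.
        z = (W - E[W]) / sqrt(Var[W]) = (24.5 - 33) / 11.1915 = -0.7595.
        Two-sided p = 2*Phi(z) = 0.447551.
Step 6: alpha = 0.1. fail to reject H0.

W+ = 24.5, W- = 41.5, W = min = 24.5, p = 0.447551, fail to reject H0.


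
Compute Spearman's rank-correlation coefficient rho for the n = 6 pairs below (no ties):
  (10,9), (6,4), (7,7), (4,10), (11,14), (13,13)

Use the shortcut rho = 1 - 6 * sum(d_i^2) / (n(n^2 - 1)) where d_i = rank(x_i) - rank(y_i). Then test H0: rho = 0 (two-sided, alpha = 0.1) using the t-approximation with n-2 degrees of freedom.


Step 1: Rank x and y separately (midranks; no ties here).
rank(x): 10->4, 6->2, 7->3, 4->1, 11->5, 13->6
rank(y): 9->3, 4->1, 7->2, 10->4, 14->6, 13->5
Step 2: d_i = R_x(i) - R_y(i); compute d_i^2.
  (4-3)^2=1, (2-1)^2=1, (3-2)^2=1, (1-4)^2=9, (5-6)^2=1, (6-5)^2=1
sum(d^2) = 14.
Step 3: rho = 1 - 6*14 / (6*(6^2 - 1)) = 1 - 84/210 = 0.600000.
Step 4: Under H0, t = rho * sqrt((n-2)/(1-rho^2)) = 1.5000 ~ t(4).
Step 5: Two-sided p-value from the t-distribution with 4 df = 0.208000.
Step 6: alpha = 0.1. fail to reject H0.

rho = 0.6000, p = 0.208000, fail to reject H0 at alpha = 0.1.


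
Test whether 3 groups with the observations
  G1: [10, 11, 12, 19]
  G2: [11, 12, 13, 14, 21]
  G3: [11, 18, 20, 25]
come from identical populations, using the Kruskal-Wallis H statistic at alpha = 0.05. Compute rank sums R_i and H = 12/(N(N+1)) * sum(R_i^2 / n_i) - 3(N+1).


Step 1: Combine all N = 13 observations and assign midranks.
sorted (value, group, rank): (10,G1,1), (11,G1,3), (11,G2,3), (11,G3,3), (12,G1,5.5), (12,G2,5.5), (13,G2,7), (14,G2,8), (18,G3,9), (19,G1,10), (20,G3,11), (21,G2,12), (25,G3,13)
Step 2: Sum ranks within each group.
R_1 = 19.5 (n_1 = 4)
R_2 = 35.5 (n_2 = 5)
R_3 = 36 (n_3 = 4)
Step 3: H = 12/(N(N+1)) * sum(R_i^2/n_i) - 3(N+1)
     = 12/(13*14) * (19.5^2/4 + 35.5^2/5 + 36^2/4) - 3*14
     = 0.065934 * 671.112 - 42
     = 2.249176.
Step 4: Ties present; correction factor C = 1 - 30/(13^3 - 13) = 0.986264. Corrected H = 2.249176 / 0.986264 = 2.280501.
Step 5: Under H0, H ~ chi^2(2); p-value = 0.319739.
Step 6: alpha = 0.05. fail to reject H0.

H = 2.2805, df = 2, p = 0.319739, fail to reject H0.


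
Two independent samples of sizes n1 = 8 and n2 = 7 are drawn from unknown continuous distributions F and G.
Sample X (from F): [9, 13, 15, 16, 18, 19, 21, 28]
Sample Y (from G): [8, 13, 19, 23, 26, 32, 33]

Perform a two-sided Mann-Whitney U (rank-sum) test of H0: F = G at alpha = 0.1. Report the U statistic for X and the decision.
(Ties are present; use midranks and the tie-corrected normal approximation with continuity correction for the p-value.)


Step 1: Combine and sort all 15 observations; assign midranks.
sorted (value, group): (8,Y), (9,X), (13,X), (13,Y), (15,X), (16,X), (18,X), (19,X), (19,Y), (21,X), (23,Y), (26,Y), (28,X), (32,Y), (33,Y)
ranks: 8->1, 9->2, 13->3.5, 13->3.5, 15->5, 16->6, 18->7, 19->8.5, 19->8.5, 21->10, 23->11, 26->12, 28->13, 32->14, 33->15
Step 2: Rank sum for X: R1 = 2 + 3.5 + 5 + 6 + 7 + 8.5 + 10 + 13 = 55.
Step 3: U_X = R1 - n1(n1+1)/2 = 55 - 8*9/2 = 55 - 36 = 19.
       U_Y = n1*n2 - U_X = 56 - 19 = 37.
Step 4: Ties are present, so use the tie-corrected normal approximation (with continuity correction) for the p-value.
Step 5: p-value = 0.324405; compare to alpha = 0.1. fail to reject H0.

U_X = 19, p = 0.324405, fail to reject H0 at alpha = 0.1.


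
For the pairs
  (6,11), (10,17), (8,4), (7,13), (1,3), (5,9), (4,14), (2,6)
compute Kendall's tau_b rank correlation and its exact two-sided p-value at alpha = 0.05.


Step 1: Enumerate the 28 unordered pairs (i,j) with i<j and classify each by sign(x_j-x_i) * sign(y_j-y_i).
  (1,2):dx=+4,dy=+6->C; (1,3):dx=+2,dy=-7->D; (1,4):dx=+1,dy=+2->C; (1,5):dx=-5,dy=-8->C
  (1,6):dx=-1,dy=-2->C; (1,7):dx=-2,dy=+3->D; (1,8):dx=-4,dy=-5->C; (2,3):dx=-2,dy=-13->C
  (2,4):dx=-3,dy=-4->C; (2,5):dx=-9,dy=-14->C; (2,6):dx=-5,dy=-8->C; (2,7):dx=-6,dy=-3->C
  (2,8):dx=-8,dy=-11->C; (3,4):dx=-1,dy=+9->D; (3,5):dx=-7,dy=-1->C; (3,6):dx=-3,dy=+5->D
  (3,7):dx=-4,dy=+10->D; (3,8):dx=-6,dy=+2->D; (4,5):dx=-6,dy=-10->C; (4,6):dx=-2,dy=-4->C
  (4,7):dx=-3,dy=+1->D; (4,8):dx=-5,dy=-7->C; (5,6):dx=+4,dy=+6->C; (5,7):dx=+3,dy=+11->C
  (5,8):dx=+1,dy=+3->C; (6,7):dx=-1,dy=+5->D; (6,8):dx=-3,dy=-3->C; (7,8):dx=-2,dy=-8->C
Step 2: C = 20, D = 8, total pairs = 28.
Step 3: tau = (C - D)/(n(n-1)/2) = (20 - 8)/28 = 0.428571.
Step 4: Exact two-sided p-value (enumerate n! = 40320 permutations of y under H0): p = 0.178869.
Step 5: alpha = 0.05. fail to reject H0.

tau_b = 0.4286 (C=20, D=8), p = 0.178869, fail to reject H0.


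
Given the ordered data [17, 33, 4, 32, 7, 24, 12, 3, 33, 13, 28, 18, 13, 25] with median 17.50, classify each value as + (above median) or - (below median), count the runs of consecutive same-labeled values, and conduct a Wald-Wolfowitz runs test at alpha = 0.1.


Step 1: Compute median = 17.50; label A = above, B = below.
Labels in order: BABABABBABAABA  (n_A = 7, n_B = 7)
Step 2: Count runs R = 12.
Step 3: Under H0 (random ordering), E[R] = 2*n_A*n_B/(n_A+n_B) + 1 = 2*7*7/14 + 1 = 8.0000.
        Var[R] = 2*n_A*n_B*(2*n_A*n_B - n_A - n_B) / ((n_A+n_B)^2 * (n_A+n_B-1)) = 8232/2548 = 3.2308.
        SD[R] = 1.7974.
Step 4: Continuity-corrected z = (R - 0.5 - E[R]) / SD[R] = (12 - 0.5 - 8.0000) / 1.7974 = 1.9472.
Step 5: Two-sided p-value via normal approximation = 2*(1 - Phi(|z|)) = 0.051508.
Step 6: alpha = 0.1. reject H0.

R = 12, z = 1.9472, p = 0.051508, reject H0.


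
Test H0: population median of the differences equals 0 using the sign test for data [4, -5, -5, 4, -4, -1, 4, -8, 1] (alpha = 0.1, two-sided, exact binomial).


Step 1: Discard zero differences. Original n = 9; n_eff = number of nonzero differences = 9.
Nonzero differences (with sign): +4, -5, -5, +4, -4, -1, +4, -8, +1
Step 2: Count signs: positive = 4, negative = 5.
Step 3: Under H0: P(positive) = 0.5, so the number of positives S ~ Bin(9, 0.5).
Step 4: Two-sided exact p-value = sum of Bin(9,0.5) probabilities at or below the observed probability = 1.000000.
Step 5: alpha = 0.1. fail to reject H0.

n_eff = 9, pos = 4, neg = 5, p = 1.000000, fail to reject H0.


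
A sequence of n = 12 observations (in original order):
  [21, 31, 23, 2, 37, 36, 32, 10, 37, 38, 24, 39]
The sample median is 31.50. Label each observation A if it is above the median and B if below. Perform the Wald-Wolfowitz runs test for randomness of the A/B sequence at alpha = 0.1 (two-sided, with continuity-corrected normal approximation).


Step 1: Compute median = 31.50; label A = above, B = below.
Labels in order: BBBBAAABAABA  (n_A = 6, n_B = 6)
Step 2: Count runs R = 6.
Step 3: Under H0 (random ordering), E[R] = 2*n_A*n_B/(n_A+n_B) + 1 = 2*6*6/12 + 1 = 7.0000.
        Var[R] = 2*n_A*n_B*(2*n_A*n_B - n_A - n_B) / ((n_A+n_B)^2 * (n_A+n_B-1)) = 4320/1584 = 2.7273.
        SD[R] = 1.6514.
Step 4: Continuity-corrected z = (R + 0.5 - E[R]) / SD[R] = (6 + 0.5 - 7.0000) / 1.6514 = -0.3028.
Step 5: Two-sided p-value via normal approximation = 2*(1 - Phi(|z|)) = 0.762069.
Step 6: alpha = 0.1. fail to reject H0.

R = 6, z = -0.3028, p = 0.762069, fail to reject H0.


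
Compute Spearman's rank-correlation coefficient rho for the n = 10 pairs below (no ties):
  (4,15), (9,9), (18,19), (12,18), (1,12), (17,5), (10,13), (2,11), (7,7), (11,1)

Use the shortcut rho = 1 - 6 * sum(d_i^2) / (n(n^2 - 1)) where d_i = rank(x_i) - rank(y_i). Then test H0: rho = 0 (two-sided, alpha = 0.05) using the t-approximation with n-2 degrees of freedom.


Step 1: Rank x and y separately (midranks; no ties here).
rank(x): 4->3, 9->5, 18->10, 12->8, 1->1, 17->9, 10->6, 2->2, 7->4, 11->7
rank(y): 15->8, 9->4, 19->10, 18->9, 12->6, 5->2, 13->7, 11->5, 7->3, 1->1
Step 2: d_i = R_x(i) - R_y(i); compute d_i^2.
  (3-8)^2=25, (5-4)^2=1, (10-10)^2=0, (8-9)^2=1, (1-6)^2=25, (9-2)^2=49, (6-7)^2=1, (2-5)^2=9, (4-3)^2=1, (7-1)^2=36
sum(d^2) = 148.
Step 3: rho = 1 - 6*148 / (10*(10^2 - 1)) = 1 - 888/990 = 0.103030.
Step 4: Under H0, t = rho * sqrt((n-2)/(1-rho^2)) = 0.2930 ~ t(8).
Step 5: Two-sided p-value from the t-distribution with 8 df = 0.776998.
Step 6: alpha = 0.05. fail to reject H0.

rho = 0.1030, p = 0.776998, fail to reject H0 at alpha = 0.05.


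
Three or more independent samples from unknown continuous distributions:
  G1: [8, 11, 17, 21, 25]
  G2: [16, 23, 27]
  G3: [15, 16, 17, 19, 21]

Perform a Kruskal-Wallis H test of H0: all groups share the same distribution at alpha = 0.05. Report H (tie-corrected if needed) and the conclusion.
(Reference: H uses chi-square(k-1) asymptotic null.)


Step 1: Combine all N = 13 observations and assign midranks.
sorted (value, group, rank): (8,G1,1), (11,G1,2), (15,G3,3), (16,G2,4.5), (16,G3,4.5), (17,G1,6.5), (17,G3,6.5), (19,G3,8), (21,G1,9.5), (21,G3,9.5), (23,G2,11), (25,G1,12), (27,G2,13)
Step 2: Sum ranks within each group.
R_1 = 31 (n_1 = 5)
R_2 = 28.5 (n_2 = 3)
R_3 = 31.5 (n_3 = 5)
Step 3: H = 12/(N(N+1)) * sum(R_i^2/n_i) - 3(N+1)
     = 12/(13*14) * (31^2/5 + 28.5^2/3 + 31.5^2/5) - 3*14
     = 0.065934 * 661.4 - 42
     = 1.608791.
Step 4: Ties present; correction factor C = 1 - 18/(13^3 - 13) = 0.991758. Corrected H = 1.608791 / 0.991758 = 1.622161.
Step 5: Under H0, H ~ chi^2(2); p-value = 0.444378.
Step 6: alpha = 0.05. fail to reject H0.

H = 1.6222, df = 2, p = 0.444378, fail to reject H0.
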